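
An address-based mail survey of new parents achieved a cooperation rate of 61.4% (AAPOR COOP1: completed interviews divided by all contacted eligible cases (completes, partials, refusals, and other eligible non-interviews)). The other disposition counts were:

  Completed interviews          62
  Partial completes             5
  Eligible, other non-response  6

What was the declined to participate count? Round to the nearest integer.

28

COOP1 = 62 / D = 0.614
D = 62 / 0.614 = 101.0
Other denominator terms total 73
declined to participate = 101.0 − 73 ≈ 28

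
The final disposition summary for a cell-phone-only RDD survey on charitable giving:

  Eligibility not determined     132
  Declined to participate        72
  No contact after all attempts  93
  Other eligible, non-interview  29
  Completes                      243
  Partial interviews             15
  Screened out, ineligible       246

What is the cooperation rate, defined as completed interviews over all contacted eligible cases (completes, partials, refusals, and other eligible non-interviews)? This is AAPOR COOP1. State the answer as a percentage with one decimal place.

Top: 243
Denominator: 243 + 15 + 72 + 29 = 359
COOP1 = 243 / 359 = 0.6769

67.7%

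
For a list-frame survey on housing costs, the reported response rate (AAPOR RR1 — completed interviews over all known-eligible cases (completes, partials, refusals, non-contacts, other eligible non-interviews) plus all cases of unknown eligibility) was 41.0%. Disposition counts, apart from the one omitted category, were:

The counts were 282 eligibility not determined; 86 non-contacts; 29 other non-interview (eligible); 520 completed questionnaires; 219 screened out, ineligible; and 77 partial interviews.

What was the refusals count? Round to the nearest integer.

274

RR1 = 520 / D = 0.410
D = 520 / 0.410 = 1268.3
Remaining denominator categories sum to 994
refusals = 1268.3 − 994 ≈ 274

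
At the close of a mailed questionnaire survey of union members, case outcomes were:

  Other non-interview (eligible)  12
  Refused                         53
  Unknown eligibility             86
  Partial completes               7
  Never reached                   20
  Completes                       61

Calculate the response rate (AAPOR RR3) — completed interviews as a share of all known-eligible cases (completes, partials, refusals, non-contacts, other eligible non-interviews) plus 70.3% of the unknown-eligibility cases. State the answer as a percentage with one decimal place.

Top → 61
Known eligible → 61 + 7 + 53 + 20 + 12 = 153
Eligible share of unknowns → 0.7030 × 86 = 60.46
Denominator → 153 + 60.46 = 213.46
RR3 = 61 / 213.46 = 0.2858

28.6%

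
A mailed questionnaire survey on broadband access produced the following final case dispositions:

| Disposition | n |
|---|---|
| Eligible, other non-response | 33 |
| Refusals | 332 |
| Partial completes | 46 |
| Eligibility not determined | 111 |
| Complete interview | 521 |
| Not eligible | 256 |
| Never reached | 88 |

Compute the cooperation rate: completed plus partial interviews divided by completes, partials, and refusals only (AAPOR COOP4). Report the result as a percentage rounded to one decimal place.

63.1%

Numerator → 521 + 46 = 567
Denominator → 521 + 46 + 332 = 899
COOP4 = 567 / 899 = 0.6307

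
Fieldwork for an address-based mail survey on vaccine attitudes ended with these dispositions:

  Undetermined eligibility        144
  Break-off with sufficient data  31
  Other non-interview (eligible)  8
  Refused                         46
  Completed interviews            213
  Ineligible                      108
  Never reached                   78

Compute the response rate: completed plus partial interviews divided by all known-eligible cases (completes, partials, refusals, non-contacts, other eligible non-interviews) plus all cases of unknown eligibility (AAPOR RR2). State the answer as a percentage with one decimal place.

Top → 213 + 31 = 244
Denominator → 213 + 31 + 46 + 78 + 8 + 144 = 520
RR2 = 244 / 520 = 0.4692

46.9%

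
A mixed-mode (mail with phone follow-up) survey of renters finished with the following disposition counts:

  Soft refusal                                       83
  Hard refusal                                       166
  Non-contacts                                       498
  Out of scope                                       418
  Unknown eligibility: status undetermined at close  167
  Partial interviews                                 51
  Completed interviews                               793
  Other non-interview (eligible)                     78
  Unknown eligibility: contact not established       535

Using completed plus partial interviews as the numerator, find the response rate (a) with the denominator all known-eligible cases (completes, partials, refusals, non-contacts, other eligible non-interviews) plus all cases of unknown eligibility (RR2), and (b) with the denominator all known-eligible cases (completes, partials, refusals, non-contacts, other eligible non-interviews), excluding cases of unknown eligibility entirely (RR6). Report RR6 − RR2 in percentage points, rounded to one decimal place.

Refused = 166 + 83 = 249
Eligibility not determined = 535 + 167 = 702
Top = 793 + 51 = 844
Denominator = 793 + 51 + 249 + 498 + 78 + 702 = 2371
RR2 = 844 / 2371 = 0.3560
Denominator = 793 + 51 + 249 + 498 + 78 = 1669
RR6 = 844 / 1669 = 0.5057
Difference = 50.57 − 35.60 = 14.97 percentage points

15.0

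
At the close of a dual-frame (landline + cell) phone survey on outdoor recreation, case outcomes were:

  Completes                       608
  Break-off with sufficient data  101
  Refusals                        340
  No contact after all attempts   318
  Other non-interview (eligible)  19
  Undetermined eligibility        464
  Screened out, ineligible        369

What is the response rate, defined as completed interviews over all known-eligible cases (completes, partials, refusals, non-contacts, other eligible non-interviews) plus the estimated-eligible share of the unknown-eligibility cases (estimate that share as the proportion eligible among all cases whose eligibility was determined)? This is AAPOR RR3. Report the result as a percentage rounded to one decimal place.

Top → 608
Eligible (known) → 608 + 101 + 340 + 318 + 19 = 1386
e = 1386 / (1386 + 369) = 1386 / 1755 = 0.7897
Eligible share of unknowns → 0.7897 × 464 = 366.42
Denom → 1386 + 366.42 = 1752.42
RR3 = 608 / 1752.42 = 0.3469

34.7%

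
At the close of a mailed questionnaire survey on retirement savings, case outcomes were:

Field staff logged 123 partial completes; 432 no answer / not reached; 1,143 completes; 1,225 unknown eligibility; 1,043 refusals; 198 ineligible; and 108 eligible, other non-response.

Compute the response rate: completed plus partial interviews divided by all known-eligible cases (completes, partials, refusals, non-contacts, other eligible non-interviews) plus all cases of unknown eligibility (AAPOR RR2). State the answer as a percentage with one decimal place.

31.1%

Top → 1143 + 123 = 1266
Denom → 1143 + 123 + 1043 + 432 + 108 + 1225 = 4074
RR2 = 1266 / 4074 = 0.3108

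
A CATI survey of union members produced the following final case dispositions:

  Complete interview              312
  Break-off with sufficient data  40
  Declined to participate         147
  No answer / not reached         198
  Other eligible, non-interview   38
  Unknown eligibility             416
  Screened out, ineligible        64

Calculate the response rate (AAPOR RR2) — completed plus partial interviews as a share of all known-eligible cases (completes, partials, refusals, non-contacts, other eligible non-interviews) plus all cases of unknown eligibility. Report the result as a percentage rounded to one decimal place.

30.6%

Num → 312 + 40 = 352
Base → 312 + 40 + 147 + 198 + 38 + 416 = 1151
RR2 = 352 / 1151 = 0.3058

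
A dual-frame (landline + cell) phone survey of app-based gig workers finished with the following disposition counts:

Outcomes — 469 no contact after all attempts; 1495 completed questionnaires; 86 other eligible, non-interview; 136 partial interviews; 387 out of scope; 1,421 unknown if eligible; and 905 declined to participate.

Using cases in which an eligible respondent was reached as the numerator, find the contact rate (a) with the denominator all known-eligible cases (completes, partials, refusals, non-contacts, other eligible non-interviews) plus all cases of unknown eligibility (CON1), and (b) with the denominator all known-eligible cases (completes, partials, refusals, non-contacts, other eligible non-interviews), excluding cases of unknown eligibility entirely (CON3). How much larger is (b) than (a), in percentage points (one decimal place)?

26.7

Numerator = 1495 + 136 + 905 + 86 = 2622
Base = 1495 + 136 + 905 + 469 + 86 + 1421 = 4512
CON1 = 2622 / 4512 = 0.5811
Base = 1495 + 136 + 905 + 469 + 86 = 3091
CON3 = 2622 / 3091 = 0.8483
Difference = 84.83 − 58.11 = 26.72 percentage points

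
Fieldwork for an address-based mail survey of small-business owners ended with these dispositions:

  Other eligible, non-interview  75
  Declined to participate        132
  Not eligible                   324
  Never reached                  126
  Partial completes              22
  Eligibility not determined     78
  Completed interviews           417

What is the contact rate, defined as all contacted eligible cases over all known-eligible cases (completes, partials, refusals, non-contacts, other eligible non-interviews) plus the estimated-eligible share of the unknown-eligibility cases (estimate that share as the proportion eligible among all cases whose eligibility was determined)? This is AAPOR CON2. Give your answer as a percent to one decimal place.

Numerator: 417 + 22 + 132 + 75 = 646
Eligible (known): 417 + 22 + 132 + 126 + 75 = 772
e = 772 / (772 + 324) = 772 / 1096 = 0.7044
Estimated eligible among unknowns: 0.7044 × 78 = 54.94
Base: 772 + 54.94 = 826.94
CON2 = 646 / 826.94 = 0.7812

78.1%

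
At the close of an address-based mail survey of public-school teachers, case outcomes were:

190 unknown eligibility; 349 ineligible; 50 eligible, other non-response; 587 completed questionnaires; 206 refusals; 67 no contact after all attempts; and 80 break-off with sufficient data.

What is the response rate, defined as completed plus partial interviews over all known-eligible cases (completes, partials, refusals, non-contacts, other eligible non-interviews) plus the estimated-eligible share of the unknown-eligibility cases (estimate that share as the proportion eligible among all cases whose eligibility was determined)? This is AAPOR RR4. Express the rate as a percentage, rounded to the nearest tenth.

59.0%

Top: 587 + 80 = 667
Eligible (known): 587 + 80 + 206 + 67 + 50 = 990
e = 990 / (990 + 349) = 990 / 1339 = 0.7394
e × U: 0.7394 × 190 = 140.49
Base: 990 + 140.49 = 1130.49
RR4 = 667 / 1130.49 = 0.5900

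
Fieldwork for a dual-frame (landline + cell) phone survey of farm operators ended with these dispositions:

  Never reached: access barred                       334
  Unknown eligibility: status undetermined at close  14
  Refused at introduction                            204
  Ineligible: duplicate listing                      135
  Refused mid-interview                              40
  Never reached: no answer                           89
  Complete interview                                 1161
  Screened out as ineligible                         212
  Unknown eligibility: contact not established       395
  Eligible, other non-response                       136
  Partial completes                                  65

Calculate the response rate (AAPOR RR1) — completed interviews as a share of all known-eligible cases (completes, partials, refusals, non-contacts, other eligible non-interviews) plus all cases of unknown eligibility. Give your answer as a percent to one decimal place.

47.6%

Refusal or break-off = 204 + 40 = 244
Never reached = 89 + 334 = 423
Unknown if eligible = 395 + 14 = 409
Not eligible = 212 + 135 = 347
Numerator → 1161
Base → 1161 + 65 + 244 + 423 + 136 + 409 = 2438
RR1 = 1161 / 2438 = 0.4762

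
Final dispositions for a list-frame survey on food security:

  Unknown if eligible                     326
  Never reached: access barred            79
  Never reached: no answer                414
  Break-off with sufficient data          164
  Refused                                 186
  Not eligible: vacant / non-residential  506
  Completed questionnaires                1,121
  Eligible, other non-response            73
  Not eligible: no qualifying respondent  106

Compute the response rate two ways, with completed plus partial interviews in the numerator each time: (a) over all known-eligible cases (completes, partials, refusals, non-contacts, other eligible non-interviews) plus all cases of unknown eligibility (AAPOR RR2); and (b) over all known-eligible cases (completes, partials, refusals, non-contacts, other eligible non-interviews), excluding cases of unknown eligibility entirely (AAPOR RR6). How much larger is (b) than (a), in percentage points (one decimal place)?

No answer / not reached = 414 + 79 = 493
Out of scope = 106 + 506 = 612
Top → 1121 + 164 = 1285
Denominator → 1121 + 164 + 186 + 493 + 73 + 326 = 2363
RR2 = 1285 / 2363 = 0.5438
Denominator → 1121 + 164 + 186 + 493 + 73 = 2037
RR6 = 1285 / 2037 = 0.6308
Difference = 63.08 − 54.38 = 8.70 percentage points

8.7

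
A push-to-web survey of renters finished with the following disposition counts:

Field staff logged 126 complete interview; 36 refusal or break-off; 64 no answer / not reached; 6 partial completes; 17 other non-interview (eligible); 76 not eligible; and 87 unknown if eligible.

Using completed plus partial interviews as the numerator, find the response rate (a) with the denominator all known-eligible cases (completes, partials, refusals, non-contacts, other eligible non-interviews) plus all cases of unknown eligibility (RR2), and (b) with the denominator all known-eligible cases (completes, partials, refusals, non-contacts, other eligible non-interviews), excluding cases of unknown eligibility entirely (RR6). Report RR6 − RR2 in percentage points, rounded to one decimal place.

13.7

Numerator = 126 + 6 = 132
Denom = 126 + 6 + 36 + 64 + 17 + 87 = 336
RR2 = 132 / 336 = 0.3929
Denom = 126 + 6 + 36 + 64 + 17 = 249
RR6 = 132 / 249 = 0.5301
Difference = 53.01 − 39.29 = 13.72 percentage points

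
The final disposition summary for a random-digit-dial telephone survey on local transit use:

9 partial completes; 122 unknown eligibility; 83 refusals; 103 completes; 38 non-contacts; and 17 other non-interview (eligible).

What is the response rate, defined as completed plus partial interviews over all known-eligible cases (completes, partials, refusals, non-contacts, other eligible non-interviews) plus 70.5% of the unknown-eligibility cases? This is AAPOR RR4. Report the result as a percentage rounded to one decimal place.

33.3%

Numerator = 103 + 9 = 112
Determined eligible = 103 + 9 + 83 + 38 + 17 = 250
e × U = 0.7050 × 122 = 86.01
Base = 250 + 86.01 = 336.01
RR4 = 112 / 336.01 = 0.3333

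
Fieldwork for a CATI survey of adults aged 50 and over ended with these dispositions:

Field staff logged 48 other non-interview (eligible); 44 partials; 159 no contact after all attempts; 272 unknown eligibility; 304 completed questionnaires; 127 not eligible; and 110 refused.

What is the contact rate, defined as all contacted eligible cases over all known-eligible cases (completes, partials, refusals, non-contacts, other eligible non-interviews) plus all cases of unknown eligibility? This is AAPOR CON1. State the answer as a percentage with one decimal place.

54.0%

Top → 304 + 44 + 110 + 48 = 506
Denom → 304 + 44 + 110 + 159 + 48 + 272 = 937
CON1 = 506 / 937 = 0.5400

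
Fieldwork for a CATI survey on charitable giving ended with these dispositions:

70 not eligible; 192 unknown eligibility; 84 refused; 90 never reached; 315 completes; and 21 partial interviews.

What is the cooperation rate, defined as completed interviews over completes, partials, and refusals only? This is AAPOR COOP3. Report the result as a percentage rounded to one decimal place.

Num → 315
Denom → 315 + 21 + 84 = 420
COOP3 = 315 / 420 = 0.7500

75.0%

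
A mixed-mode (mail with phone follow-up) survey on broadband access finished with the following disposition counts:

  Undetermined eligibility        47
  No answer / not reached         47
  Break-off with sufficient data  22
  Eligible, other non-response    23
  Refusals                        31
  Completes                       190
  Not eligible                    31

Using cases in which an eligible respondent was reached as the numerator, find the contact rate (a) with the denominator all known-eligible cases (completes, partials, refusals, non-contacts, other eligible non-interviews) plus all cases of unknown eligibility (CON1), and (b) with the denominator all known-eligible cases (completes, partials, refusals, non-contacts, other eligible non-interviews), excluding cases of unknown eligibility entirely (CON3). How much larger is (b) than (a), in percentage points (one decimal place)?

Num: 190 + 22 + 31 + 23 = 266
Denominator: 190 + 22 + 31 + 47 + 23 + 47 = 360
CON1 = 266 / 360 = 0.7389
Denominator: 190 + 22 + 31 + 47 + 23 = 313
CON3 = 266 / 313 = 0.8498
Difference = 84.98 − 73.89 = 11.09 percentage points

11.1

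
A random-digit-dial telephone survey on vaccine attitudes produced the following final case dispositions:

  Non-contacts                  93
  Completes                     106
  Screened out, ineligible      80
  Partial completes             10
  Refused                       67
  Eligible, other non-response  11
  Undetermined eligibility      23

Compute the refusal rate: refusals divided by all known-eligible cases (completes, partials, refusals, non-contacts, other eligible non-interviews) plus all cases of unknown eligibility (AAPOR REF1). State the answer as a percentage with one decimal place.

21.6%

Top = 67
Base = 106 + 10 + 67 + 93 + 11 + 23 = 310
REF1 = 67 / 310 = 0.2161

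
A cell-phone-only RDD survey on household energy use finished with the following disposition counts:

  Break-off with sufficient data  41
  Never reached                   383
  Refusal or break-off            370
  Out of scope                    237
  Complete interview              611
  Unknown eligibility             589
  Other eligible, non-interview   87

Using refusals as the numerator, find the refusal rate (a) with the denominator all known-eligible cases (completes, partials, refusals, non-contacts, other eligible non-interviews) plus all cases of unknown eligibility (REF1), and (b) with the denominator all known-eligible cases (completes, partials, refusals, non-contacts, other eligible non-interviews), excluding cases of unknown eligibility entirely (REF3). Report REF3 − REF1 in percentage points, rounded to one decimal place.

Numerator = 370
Denom = 611 + 41 + 370 + 383 + 87 + 589 = 2081
REF1 = 370 / 2081 = 0.1778
Denom = 611 + 41 + 370 + 383 + 87 = 1492
REF3 = 370 / 1492 = 0.2480
Difference = 24.80 − 17.78 = 7.02 percentage points

7.0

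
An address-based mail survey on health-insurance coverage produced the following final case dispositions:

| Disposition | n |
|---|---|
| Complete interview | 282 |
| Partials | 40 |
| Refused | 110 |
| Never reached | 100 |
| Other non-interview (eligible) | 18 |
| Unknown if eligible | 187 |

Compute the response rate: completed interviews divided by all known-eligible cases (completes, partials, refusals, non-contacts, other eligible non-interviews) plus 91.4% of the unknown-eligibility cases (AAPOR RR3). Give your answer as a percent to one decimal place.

39.1%

Numerator → 282
Eligible (known) → 282 + 40 + 110 + 100 + 18 = 550
e × U → 0.9140 × 187 = 170.92
Denom → 550 + 170.92 = 720.92
RR3 = 282 / 720.92 = 0.3912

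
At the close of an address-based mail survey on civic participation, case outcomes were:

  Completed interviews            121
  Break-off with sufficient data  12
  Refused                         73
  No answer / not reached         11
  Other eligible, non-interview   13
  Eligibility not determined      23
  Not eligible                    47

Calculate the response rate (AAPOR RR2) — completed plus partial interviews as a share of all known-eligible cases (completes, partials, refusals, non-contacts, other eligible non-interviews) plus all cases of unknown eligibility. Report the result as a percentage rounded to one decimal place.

52.6%

Numerator → 121 + 12 = 133
Denominator → 121 + 12 + 73 + 11 + 13 + 23 = 253
RR2 = 133 / 253 = 0.5257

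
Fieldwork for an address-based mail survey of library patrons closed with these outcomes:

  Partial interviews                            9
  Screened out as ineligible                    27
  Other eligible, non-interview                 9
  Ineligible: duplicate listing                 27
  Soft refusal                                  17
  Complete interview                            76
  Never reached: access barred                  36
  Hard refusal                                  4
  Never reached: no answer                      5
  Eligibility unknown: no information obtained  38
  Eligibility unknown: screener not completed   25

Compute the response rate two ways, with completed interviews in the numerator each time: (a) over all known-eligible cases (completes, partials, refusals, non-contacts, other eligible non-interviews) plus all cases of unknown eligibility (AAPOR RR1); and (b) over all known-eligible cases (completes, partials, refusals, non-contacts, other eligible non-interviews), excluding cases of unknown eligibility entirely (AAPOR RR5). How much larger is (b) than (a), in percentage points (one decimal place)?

Declined to participate = 4 + 17 = 21
Never reached = 5 + 36 = 41
Unknown if eligible = 25 + 38 = 63
Ineligible = 27 + 27 = 54
Num: 76
Denom: 76 + 9 + 21 + 41 + 9 + 63 = 219
RR1 = 76 / 219 = 0.3470
Denom: 76 + 9 + 21 + 41 + 9 = 156
RR5 = 76 / 156 = 0.4872
Difference = 48.72 − 34.70 = 14.02 percentage points

14.0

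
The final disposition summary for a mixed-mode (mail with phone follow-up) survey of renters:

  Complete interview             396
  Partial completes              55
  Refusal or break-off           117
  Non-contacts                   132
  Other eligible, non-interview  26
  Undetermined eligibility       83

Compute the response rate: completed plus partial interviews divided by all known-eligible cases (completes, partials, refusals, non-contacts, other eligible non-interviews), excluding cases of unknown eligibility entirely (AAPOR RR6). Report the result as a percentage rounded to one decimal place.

62.1%

Num: 396 + 55 = 451
Base: 396 + 55 + 117 + 132 + 26 = 726
RR6 = 451 / 726 = 0.6212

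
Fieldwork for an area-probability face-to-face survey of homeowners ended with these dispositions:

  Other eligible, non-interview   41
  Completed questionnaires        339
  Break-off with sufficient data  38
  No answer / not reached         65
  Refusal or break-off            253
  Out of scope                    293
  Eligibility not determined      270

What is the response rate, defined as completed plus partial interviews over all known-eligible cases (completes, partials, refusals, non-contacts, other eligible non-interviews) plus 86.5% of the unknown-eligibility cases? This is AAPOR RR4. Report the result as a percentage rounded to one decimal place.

Numerator → 339 + 38 = 377
Determined eligible → 339 + 38 + 253 + 65 + 41 = 736
e × U → 0.8650 × 270 = 233.55
Denominator → 736 + 233.55 = 969.55
RR4 = 377 / 969.55 = 0.3888

38.9%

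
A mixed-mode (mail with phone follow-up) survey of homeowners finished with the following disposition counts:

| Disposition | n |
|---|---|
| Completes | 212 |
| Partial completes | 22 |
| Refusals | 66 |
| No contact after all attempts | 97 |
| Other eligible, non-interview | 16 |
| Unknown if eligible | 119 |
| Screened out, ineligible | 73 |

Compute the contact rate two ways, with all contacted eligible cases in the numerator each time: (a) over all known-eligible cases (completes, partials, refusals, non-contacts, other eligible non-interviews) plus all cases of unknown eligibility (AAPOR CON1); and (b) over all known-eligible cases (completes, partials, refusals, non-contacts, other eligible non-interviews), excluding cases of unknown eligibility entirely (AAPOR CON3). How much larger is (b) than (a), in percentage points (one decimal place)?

Numerator: 212 + 22 + 66 + 16 = 316
Base: 212 + 22 + 66 + 97 + 16 + 119 = 532
CON1 = 316 / 532 = 0.5940
Base: 212 + 22 + 66 + 97 + 16 = 413
CON3 = 316 / 413 = 0.7651
Difference = 76.51 − 59.40 = 17.11 percentage points

17.1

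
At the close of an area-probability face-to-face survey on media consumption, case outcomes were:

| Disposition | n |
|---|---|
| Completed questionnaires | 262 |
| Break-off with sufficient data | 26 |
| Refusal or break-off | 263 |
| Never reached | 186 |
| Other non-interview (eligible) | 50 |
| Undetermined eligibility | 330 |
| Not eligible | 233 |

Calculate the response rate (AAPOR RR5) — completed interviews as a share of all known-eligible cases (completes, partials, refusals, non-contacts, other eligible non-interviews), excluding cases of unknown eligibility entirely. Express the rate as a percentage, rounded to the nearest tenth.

Numerator → 262
Base → 262 + 26 + 263 + 186 + 50 = 787
RR5 = 262 / 787 = 0.3329

33.3%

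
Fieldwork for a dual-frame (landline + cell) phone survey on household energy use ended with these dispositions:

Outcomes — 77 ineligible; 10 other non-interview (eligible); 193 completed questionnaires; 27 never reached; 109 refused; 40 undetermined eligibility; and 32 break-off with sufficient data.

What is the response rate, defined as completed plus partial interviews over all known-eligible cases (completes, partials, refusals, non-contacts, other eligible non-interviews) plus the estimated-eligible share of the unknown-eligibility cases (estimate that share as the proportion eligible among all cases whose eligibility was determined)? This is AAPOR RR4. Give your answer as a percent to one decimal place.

55.7%

Top: 193 + 32 = 225
Known eligible: 193 + 32 + 109 + 27 + 10 = 371
e = 371 / (371 + 77) = 371 / 448 = 0.8281
Eligible share of unknowns: 0.8281 × 40 = 33.12
Denominator: 371 + 33.12 = 404.12
RR4 = 225 / 404.12 = 0.5568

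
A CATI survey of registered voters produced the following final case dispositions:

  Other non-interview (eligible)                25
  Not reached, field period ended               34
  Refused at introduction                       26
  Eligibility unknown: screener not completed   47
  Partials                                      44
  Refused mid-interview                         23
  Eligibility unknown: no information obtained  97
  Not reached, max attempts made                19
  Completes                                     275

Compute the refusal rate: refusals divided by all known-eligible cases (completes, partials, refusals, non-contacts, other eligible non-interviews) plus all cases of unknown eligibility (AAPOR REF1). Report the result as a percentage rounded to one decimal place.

Refusal or break-off = 26 + 23 = 49
Non-contacts = 34 + 19 = 53
Undetermined eligibility = 47 + 97 = 144
Top: 49
Base: 275 + 44 + 49 + 53 + 25 + 144 = 590
REF1 = 49 / 590 = 0.0831

8.3%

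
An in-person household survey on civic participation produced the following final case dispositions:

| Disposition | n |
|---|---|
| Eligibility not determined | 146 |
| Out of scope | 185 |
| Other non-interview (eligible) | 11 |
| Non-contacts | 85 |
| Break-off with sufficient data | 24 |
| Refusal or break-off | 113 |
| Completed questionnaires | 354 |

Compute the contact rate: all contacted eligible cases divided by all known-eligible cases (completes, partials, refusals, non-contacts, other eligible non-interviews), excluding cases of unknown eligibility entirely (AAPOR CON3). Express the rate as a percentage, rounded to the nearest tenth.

Numerator = 354 + 24 + 113 + 11 = 502
Denom = 354 + 24 + 113 + 85 + 11 = 587
CON3 = 502 / 587 = 0.8552

85.5%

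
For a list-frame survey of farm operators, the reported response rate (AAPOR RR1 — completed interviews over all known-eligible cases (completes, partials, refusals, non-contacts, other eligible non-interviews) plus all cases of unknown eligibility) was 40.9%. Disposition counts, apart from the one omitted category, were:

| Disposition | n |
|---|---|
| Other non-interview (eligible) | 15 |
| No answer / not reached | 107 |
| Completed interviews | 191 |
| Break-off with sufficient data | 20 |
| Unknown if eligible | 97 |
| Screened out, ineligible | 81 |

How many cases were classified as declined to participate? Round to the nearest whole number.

RR1 = 191 / D = 0.409
D = 191 / 0.409 = 467.0
Other denominator terms total 430
declined to participate = 467.0 − 430 ≈ 37

37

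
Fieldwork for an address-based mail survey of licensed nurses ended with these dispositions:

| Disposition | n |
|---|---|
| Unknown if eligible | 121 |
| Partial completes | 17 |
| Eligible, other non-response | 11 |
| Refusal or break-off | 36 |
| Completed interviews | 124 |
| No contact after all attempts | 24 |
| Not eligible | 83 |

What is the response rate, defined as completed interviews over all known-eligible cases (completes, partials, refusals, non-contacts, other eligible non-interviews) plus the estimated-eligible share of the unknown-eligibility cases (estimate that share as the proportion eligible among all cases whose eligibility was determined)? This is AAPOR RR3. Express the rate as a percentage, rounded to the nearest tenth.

Num = 124
Determined eligible = 124 + 17 + 36 + 24 + 11 = 212
e = 212 / (212 + 83) = 212 / 295 = 0.7186
Estimated eligible among unknowns = 0.7186 × 121 = 86.95
Base = 212 + 86.95 = 298.95
RR3 = 124 / 298.95 = 0.4148

41.5%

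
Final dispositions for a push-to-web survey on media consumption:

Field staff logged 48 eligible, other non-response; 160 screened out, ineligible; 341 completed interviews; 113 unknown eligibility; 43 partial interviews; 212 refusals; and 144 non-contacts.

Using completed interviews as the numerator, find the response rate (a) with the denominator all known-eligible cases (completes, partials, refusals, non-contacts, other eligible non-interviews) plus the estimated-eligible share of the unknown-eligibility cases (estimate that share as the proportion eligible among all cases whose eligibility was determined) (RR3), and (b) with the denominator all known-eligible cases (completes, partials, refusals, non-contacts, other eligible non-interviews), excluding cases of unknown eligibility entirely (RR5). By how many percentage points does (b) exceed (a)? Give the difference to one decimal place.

4.6

Numerator: 341
Eligible (known): 341 + 43 + 212 + 144 + 48 = 788
e = 788 / (788 + 160) = 788 / 948 = 0.8312
e × U: 0.8312 × 113 = 93.93
Denominator: 788 + 93.93 = 881.93
RR3 = 341 / 881.93 = 0.3867
Denominator: 341 + 43 + 212 + 144 + 48 = 788
RR5 = 341 / 788 = 0.4327
Difference = 43.27 − 38.67 = 4.60 percentage points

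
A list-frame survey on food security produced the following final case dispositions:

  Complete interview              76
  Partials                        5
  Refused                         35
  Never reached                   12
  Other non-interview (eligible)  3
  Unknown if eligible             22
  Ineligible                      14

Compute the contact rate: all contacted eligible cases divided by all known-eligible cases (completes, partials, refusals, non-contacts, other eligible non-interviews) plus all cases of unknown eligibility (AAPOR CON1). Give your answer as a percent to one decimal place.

Num → 76 + 5 + 35 + 3 = 119
Denom → 76 + 5 + 35 + 12 + 3 + 22 = 153
CON1 = 119 / 153 = 0.7778

77.8%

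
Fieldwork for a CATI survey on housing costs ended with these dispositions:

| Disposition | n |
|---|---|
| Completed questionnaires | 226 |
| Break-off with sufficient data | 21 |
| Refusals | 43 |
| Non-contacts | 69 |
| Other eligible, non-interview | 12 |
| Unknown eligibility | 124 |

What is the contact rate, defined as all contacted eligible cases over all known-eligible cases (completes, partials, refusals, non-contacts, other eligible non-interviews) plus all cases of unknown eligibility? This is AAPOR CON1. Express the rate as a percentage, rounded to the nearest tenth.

Numerator: 226 + 21 + 43 + 12 = 302
Base: 226 + 21 + 43 + 69 + 12 + 124 = 495
CON1 = 302 / 495 = 0.6101

61.0%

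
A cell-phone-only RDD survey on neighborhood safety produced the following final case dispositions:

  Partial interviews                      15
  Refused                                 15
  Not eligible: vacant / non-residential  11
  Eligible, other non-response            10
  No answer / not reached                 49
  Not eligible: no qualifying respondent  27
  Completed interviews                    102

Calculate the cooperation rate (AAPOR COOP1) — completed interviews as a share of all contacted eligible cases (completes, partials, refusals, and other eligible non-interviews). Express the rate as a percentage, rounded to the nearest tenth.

71.8%

Not eligible = 27 + 11 = 38
Num: 102
Denominator: 102 + 15 + 15 + 10 = 142
COOP1 = 102 / 142 = 0.7183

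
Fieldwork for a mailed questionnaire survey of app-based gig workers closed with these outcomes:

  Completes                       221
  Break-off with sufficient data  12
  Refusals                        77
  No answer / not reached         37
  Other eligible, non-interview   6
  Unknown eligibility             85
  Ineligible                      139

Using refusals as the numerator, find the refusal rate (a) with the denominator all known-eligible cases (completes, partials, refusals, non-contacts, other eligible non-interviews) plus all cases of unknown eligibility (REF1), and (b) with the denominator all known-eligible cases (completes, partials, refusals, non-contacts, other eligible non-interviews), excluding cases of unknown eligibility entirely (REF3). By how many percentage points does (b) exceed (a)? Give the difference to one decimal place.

4.2

Top: 77
Denom: 221 + 12 + 77 + 37 + 6 + 85 = 438
REF1 = 77 / 438 = 0.1758
Denom: 221 + 12 + 77 + 37 + 6 = 353
REF3 = 77 / 353 = 0.2181
Difference = 21.81 − 17.58 = 4.23 percentage points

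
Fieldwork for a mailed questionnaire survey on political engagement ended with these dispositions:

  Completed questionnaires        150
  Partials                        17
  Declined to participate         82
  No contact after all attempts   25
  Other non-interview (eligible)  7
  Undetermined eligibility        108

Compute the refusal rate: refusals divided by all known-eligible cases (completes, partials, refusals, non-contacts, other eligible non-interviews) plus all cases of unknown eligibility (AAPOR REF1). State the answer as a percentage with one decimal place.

Numerator = 82
Base = 150 + 17 + 82 + 25 + 7 + 108 = 389
REF1 = 82 / 389 = 0.2108

21.1%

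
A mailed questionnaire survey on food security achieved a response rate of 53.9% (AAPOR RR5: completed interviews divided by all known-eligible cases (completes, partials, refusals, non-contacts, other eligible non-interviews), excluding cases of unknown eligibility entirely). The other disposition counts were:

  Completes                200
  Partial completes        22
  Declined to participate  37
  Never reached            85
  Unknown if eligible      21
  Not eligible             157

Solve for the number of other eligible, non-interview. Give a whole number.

27

RR5 = 200 / D = 0.539
D = 200 / 0.539 = 371.1
Remaining denominator categories sum to 344
other eligible, non-interview = 371.1 − 344 ≈ 27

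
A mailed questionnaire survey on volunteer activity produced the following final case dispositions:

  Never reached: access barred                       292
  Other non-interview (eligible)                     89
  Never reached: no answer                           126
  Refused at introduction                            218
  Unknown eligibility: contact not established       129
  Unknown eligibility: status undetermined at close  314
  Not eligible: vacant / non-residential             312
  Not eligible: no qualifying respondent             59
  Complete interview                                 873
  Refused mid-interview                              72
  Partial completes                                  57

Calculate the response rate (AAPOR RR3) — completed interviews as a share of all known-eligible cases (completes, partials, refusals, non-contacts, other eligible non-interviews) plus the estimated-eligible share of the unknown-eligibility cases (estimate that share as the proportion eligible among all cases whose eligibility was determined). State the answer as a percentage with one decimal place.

Refusal or break-off = 218 + 72 = 290
No answer / not reached = 126 + 292 = 418
Eligibility not determined = 129 + 314 = 443
Out of scope = 59 + 312 = 371
Num: 873
Eligible (known): 873 + 57 + 290 + 418 + 89 = 1727
e = 1727 / (1727 + 371) = 1727 / 2098 = 0.8232
Eligible share of unknowns: 0.8232 × 443 = 364.68
Denominator: 1727 + 364.68 = 2091.68
RR3 = 873 / 2091.68 = 0.4174

41.7%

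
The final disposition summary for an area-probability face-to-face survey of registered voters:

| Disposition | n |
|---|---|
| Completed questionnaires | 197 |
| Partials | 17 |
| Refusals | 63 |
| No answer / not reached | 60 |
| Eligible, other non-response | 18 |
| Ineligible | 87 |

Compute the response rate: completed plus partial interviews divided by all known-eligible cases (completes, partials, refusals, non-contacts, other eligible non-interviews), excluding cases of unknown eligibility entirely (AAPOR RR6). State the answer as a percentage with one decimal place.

Numerator: 197 + 17 = 214
Base: 197 + 17 + 63 + 60 + 18 = 355
RR6 = 214 / 355 = 0.6028

60.3%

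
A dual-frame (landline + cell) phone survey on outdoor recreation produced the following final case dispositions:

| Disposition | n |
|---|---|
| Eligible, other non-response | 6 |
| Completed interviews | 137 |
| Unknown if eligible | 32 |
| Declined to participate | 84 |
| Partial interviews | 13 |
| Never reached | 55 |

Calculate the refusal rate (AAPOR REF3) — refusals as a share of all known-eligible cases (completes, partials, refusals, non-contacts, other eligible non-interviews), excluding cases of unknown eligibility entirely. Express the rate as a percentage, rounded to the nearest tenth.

28.5%

Top: 84
Denominator: 137 + 13 + 84 + 55 + 6 = 295
REF3 = 84 / 295 = 0.2847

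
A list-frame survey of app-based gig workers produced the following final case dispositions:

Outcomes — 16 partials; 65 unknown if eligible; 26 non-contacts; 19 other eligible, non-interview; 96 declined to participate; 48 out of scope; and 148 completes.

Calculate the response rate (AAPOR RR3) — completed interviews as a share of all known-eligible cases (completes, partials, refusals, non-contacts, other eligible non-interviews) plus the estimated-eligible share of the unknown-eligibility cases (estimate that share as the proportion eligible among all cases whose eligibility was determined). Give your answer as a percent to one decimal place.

41.0%

Numerator → 148
Known eligible → 148 + 16 + 96 + 26 + 19 = 305
e = 305 / (305 + 48) = 305 / 353 = 0.8640
e × U → 0.8640 × 65 = 56.16
Denominator → 305 + 56.16 = 361.16
RR3 = 148 / 361.16 = 0.4098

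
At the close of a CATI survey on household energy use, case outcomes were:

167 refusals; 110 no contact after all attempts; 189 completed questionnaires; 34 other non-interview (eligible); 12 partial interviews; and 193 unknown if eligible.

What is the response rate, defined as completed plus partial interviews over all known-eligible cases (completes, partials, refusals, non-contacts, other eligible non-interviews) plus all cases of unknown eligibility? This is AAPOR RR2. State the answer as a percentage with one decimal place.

Top → 189 + 12 = 201
Base → 189 + 12 + 167 + 110 + 34 + 193 = 705
RR2 = 201 / 705 = 0.2851

28.5%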